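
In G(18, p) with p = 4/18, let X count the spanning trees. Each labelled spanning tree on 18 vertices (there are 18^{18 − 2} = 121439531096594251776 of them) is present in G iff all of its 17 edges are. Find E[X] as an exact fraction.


K_18 has 18^{18 − 2} = 121439531096594251776 labelled spanning trees.
For each such spanning tree H, let X_H = 1 if all 17 edges of H are present in G. Then P[X_H = 1] = p^{17} = (2/9)^{17} = 131072/16677181699666569.
By linearity of expectation: E[X] = Σ_H E[X_H] = 121439531096594251776 · p^{17} = 121439531096594251776 · 131072/16677181699666569 = 8589934592/9.
Numerically: E[X] ≈ 9.5444e+08.

E[X] = 121439531096594251776 · (2/9)^{17} = 8589934592/9 ≈ 9.5444e+08.


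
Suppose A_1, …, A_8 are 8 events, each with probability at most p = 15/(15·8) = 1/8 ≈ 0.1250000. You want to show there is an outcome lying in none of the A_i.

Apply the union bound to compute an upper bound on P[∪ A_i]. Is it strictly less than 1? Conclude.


Union bound: P[∪_{i=1}^{8} A_i] ≤ Σ_i P[A_i] ≤ 8·p = 8·(1/8) = 1.
Numerically: 1 ≈ 1.0000000.
Is 1 < 1? NO.
Since the bound 1 is ≥ 1, the union bound is uninformative here; it does NOT by itself certify existence.

8·p = 1 ≈ 1.0000000; existence NOT certified by the union bound.


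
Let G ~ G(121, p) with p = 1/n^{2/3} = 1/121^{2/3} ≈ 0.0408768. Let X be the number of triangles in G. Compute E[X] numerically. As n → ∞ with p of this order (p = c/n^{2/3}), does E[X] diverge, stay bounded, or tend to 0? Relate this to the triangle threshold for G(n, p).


Number of potential triangles: C(121, 3) = 287980.
Each occurs with probability p³ ≈ (0.0408768)³ ≈ 6.83013455e-05.
By linearity: E[X] = C(121, 3)·p³ ≈ 287980 · 6.83013455e-05 ≈ 19.669421.
Since α = 2/3 < 1, p = c/n^{2/3} ≫ 1/n is above the triangle threshold p ~ 1/n. Asymptotically E[X] ~ (c³/6)·n^{3(1−α)} = (1³/6)·n^{1} → ∞; triangles are abundant w.h.p.

E[X] ≈ 19.669421; in regime p = Θ(1/n^{2/3}) E[X] diverges (above the triangle threshold p ~ 1/n).


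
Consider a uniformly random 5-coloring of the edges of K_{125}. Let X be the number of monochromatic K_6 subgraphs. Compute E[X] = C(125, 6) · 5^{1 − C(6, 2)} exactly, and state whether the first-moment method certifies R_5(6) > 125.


E[X] = C(125, 6) · 5^{1 − 15} = 4690625500 · 5^{−14} = 4690625500/6103515625.
As a reduced fraction: E[X] = 37525004/48828125 ≈ 0.768512.
Is E[X] < 1? YES.
Since E[X] < 1, there exists a 5-coloring of K_{125} with no monochromatic K_6; hence R_5(6) > 125.

E[X] = 37525004/48828125 ≈ 0.768512; E[X] < 1, so R_5(6) > 125.


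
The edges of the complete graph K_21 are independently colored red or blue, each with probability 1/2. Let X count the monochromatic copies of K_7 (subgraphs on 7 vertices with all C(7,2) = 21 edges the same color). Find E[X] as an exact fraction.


Let X = Σ_S X_S over the C(21, 7) = 116280 subsets S of size 7, where X_S = 1 if the K_7 on S is monochromatic.
For a fixed S, the K_7 on S has C(7, 2) = 21 edges. P[all 21 edges red] = (1/2)^21, and likewise for blue, so P[monochromatic] = 2·(1/2)^21 = 2^{1 − 21} = 1/1048576.
By linearity: E[X] = C(21, 7) · 2^{1 − 21} = 116280 · 1/1048576 = 14535/131072.
Numerically: E[X] ≈ 0.110893.

E[X] = C(21,7)·2^(1−C(7,2)) = 14535/131072 ≈ 0.110893.


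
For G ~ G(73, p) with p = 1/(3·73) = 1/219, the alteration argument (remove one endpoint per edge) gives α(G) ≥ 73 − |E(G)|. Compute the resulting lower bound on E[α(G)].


E[|E(G)|] = C(73, 2)·p = 2628 · (1/219) = 12.
E[α(G)] ≥ n − E[|E(G)|] = 73 − 12 = 61.
Numerically: ≈ 61.000000.
(This is only a lower bound; the true E[α(G)] may be larger.)

E[α(G)] ≥ 61 ≈ 61.000000.


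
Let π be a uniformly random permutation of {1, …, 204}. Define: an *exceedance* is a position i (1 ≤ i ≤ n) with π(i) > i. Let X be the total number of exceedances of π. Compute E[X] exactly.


Write X = Σ_{i=1}^{204} X_i, where X_i = 1_{π(i) > i}.
For each fixed i, π(i) is uniform over {1, …, 204} (marginal of a uniform permutation), so P[π(i) > i] = (n − i)/n. Summing: Σ_{i=1}^{204} (n − i)/n = (0 + 1 + … + 203)/204 = 204(204 − 1)/(2·204) = (204 − 1)/2.
Hence E[X] = Σ_{i=1}^{204} (204 − i)/204 = 203/2 ≈ 101.50000.

E[X] = 203/2 = 101.50000.


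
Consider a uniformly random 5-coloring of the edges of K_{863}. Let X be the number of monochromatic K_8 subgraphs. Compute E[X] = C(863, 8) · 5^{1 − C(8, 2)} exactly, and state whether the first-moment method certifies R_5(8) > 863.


E[X] = C(863, 8) · 5^{1 − 28} = 7386423071602617757 · 5^{−27} = 7386423071602617757/7450580596923828125.
As a reduced fraction: E[X] = 7386423071602617757/7450580596923828125 ≈ 0.9914.
Is E[X] < 1? YES.
Since E[X] < 1, there exists a 5-coloring of K_{863} with no monochromatic K_8; hence R_5(8) > 863.

E[X] = 7386423071602617757/7450580596923828125 ≈ 0.9914; E[X] < 1, so R_5(8) > 863.


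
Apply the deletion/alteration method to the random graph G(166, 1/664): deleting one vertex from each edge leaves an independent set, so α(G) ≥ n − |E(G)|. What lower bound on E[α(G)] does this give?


E[|E(G)|] = C(166, 2)·p = 13695 · (1/664) = 165/8.
E[α(G)] ≥ n − E[|E(G)|] = 166 − 165/8 = 1163/8.
Numerically: ≈ 145.375000.
(This is only a lower bound; the true E[α(G)] may be larger.)

E[α(G)] ≥ 1163/8 ≈ 145.375000.


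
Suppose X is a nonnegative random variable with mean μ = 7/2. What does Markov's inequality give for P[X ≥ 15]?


μ = E[X] = 7/2, a = 15.
Markov: P[X ≥ 15] ≤ μ/a = (7/2)/15 = 7/30.
Numerically: ≈ 0.233333.
(Since a = 15 > μ = 3.500000, the bound 7/30 is < 1 and informative.)

P[X ≥ 15] ≤ 7/30 ≈ 0.233333.


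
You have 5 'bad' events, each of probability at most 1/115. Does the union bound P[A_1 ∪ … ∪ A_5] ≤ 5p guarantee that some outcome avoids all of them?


Union bound: P[∪_{i=1}^{5} A_i] ≤ Σ_i P[A_i] ≤ 5·p = 5·(1/115) = 1/23.
Numerically: 1/23 ≈ 0.0435.
Is 1/23 < 1? YES.
Since P[∪ A_i] ≤ 1/23 < 1, the complement has P[∩ A_i^c] ≥ 1 − 1/23 = 22/23 > 0, so some outcome avoids every A_i.

5·p = 1/23 ≈ 0.0435; existence CERTIFIED by the union bound.


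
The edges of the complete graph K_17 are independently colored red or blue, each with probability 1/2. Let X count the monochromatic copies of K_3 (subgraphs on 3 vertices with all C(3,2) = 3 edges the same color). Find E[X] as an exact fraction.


Let X = Σ_S X_S over the C(17, 3) = 680 subsets S of size 3, where X_S = 1 if the K_3 on S is monochromatic.
For a fixed S, the K_3 on S has C(3, 2) = 3 edges. P[all 3 edges red] = (1/2)^3, and likewise for blue, so P[monochromatic] = 2·(1/2)^3 = 2^{1 − 3} = 1/4.
By linearity of expectation: E[X] = C(17, 3) · 2^{1 − 3} = 680 · 1/4 = 170.
Numerically: E[X] ≈ 170.000000.

E[X] = C(17,3)·2^(1−C(3,2)) = 170 ≈ 170.000000.


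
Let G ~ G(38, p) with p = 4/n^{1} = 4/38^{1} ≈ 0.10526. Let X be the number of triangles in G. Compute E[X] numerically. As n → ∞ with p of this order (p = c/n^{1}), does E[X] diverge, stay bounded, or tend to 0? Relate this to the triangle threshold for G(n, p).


Number of potential triangles: C(38, 3) = 8436.
Each occurs with probability p³ ≈ (0.10526)³ ≈ 1.1663508e-03.
By linearity: E[X] = C(38, 3)·p³ ≈ 8436 · 1.1663508e-03 ≈ 9.83934.
Here α = 1, so p = 4/n is exactly at the triangle threshold p ~ 1/n. Asymptotically E[X] → c³/6 = 4³/6 = 32/3 ≈ 10.66667, a bounded constant. In this regime the triangle count is asymptotically Poisson(c³/6).

E[X] ≈ 9.83934; in regime p = Θ(1/n^{1}) E[X] stays bounded (at the triangle threshold p ~ 1/n).


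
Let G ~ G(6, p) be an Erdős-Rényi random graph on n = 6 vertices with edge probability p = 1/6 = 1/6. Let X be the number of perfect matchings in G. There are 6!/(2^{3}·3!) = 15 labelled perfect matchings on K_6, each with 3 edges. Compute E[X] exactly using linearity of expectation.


K_6 has 6!/(2^{3}·3!) = 15 labelled perfect matchings.
For each such perfect matching H, let X_H = 1 if all 3 edges of H are present in G. Then P[X_H = 1] = p^{3} = (1/6)^{3} = 1/216.
By linearity of expectation: E[X] = Σ_H E[X_H] = 15 · p^{3} = 15 · 1/216 = 5/72.
Numerically: E[X] ≈ 0.06944.

E[X] = 15 · (1/6)^{3} = 5/72 ≈ 0.06944.


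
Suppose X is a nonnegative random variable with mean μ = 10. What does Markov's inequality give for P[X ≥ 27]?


μ = E[X] = 10, a = 27.
Markov: P[X ≥ 27] ≤ μ/a = (10)/27 = 10/27.
Numerically: ≈ 0.370370.
(Since a = 27 > μ = 10.000000, the bound 10/27 is < 1 and informative.)

P[X ≥ 27] ≤ 10/27 ≈ 0.370370.


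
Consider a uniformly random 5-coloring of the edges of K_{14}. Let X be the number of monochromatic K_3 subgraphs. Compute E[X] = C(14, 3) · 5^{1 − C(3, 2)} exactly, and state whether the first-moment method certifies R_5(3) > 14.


E[X] = C(14, 3) · 5^{1 − 3} = 364 · 5^{−2} = 364/25.
As a reduced fraction: E[X] = 364/25 ≈ 14.56000.
Is E[X] < 1? NO.
Since E[X] ≥ 1, the first-moment bound is inconclusive at n = 14; it does NOT by itself certify R_5(3) > 14.

E[X] = 364/25 ≈ 14.56000; E[X] ≥ 1; first-moment method inconclusive here.


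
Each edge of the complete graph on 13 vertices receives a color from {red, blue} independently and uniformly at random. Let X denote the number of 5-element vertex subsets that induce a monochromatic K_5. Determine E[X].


Let X = Σ_S X_S over the C(13, 5) = 1287 subsets S of size 5, where X_S = 1 if the K_5 on S is monochromatic.
For a fixed S, the K_5 on S has C(5, 2) = 10 edges. P[all 10 edges red] = (1/2)^10, and likewise for blue, so P[monochromatic] = 2·(1/2)^10 = 2^{1 − 10} = 1/512.
By linearity: E[X] = C(13, 5) · 2^{1 − 10} = 1287 · 1/512 = 1287/512.
Numerically: E[X] ≈ 2.513672.

E[X] = C(13,5)·2^(1−C(5,2)) = 1287/512 ≈ 2.513672.


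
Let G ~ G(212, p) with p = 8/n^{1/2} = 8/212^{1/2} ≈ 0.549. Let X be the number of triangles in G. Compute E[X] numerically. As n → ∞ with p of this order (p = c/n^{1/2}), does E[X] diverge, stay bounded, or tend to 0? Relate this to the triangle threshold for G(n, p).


Number of potential triangles: C(212, 3) = 1565620.
Each occurs with probability p³ ≈ (0.549)³ ≈ 1.65869e-01.
By linearity: E[X] = C(212, 3)·p³ ≈ 1565620 · 1.65869e-01 ≈ 259688.388.
Since α = 1/2 < 1, p = c/n^{1/2} ≫ 1/n is above the triangle threshold p ~ 1/n. Asymptotically E[X] ~ (c³/6)·n^{3(1−α)} = (8³/6)·n^{1.5} → ∞; triangles are abundant w.h.p.

E[X] ≈ 259688.388; in regime p = Θ(1/n^{1/2}) E[X] diverges (above the triangle threshold p ~ 1/n).


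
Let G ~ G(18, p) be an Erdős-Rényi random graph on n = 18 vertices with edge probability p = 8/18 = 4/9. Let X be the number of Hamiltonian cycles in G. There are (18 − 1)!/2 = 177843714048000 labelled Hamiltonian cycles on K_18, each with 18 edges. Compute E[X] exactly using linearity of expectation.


K_18 has (18 − 1)!/2 = 177843714048000 labelled Hamiltonian cycles.
For each such Hamiltonian cycle H, let X_H = 1 if all 18 edges of H are present in G. Then P[X_H = 1] = p^{18} = (4/9)^{18} = 68719476736/150094635296999121.
By linearity of expectation: E[X] = Σ_H E[X_H] = 177843714048000 · p^{18} = 177843714048000 · 68719476736/150094635296999121 = 16764508875398316032000/205891132094649.
Numerically: E[X] ≈ 8.14241e+07.

E[X] = 177843714048000 · (4/9)^{18} = 16764508875398316032000/205891132094649 ≈ 8.14241e+07.


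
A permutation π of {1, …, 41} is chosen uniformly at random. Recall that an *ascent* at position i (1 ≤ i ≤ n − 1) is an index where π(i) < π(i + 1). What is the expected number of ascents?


Write X = Σ X_I over i = 1, …, 40, with X_I the indicator of one ascent.
There are 40 indicators.
For each fixed i, the pair (π(i), π(i+1)) is a uniformly random ordered pair of distinct values from {1, …, 41}; by symmetry P[π(i) < π(i+1)] = 1/2.
By linearity: E[X] = 40 · (1/2) = (41 − 1) · (1/2) = 20 ≈ 20.000.

E[X] = 20 = 20.000.


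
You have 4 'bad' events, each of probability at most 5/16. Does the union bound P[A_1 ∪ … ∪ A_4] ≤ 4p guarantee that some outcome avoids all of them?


Union bound: P[∪_{i=1}^{4} A_i] ≤ Σ_i P[A_i] ≤ 4·p = 4·(5/16) = 5/4.
Numerically: 5/4 ≈ 1.25000.
Is 5/4 < 1? NO.
Since the bound 5/4 is ≥ 1, the union bound is uninformative here; it does NOT by itself certify existence.

4·p = 5/4 ≈ 1.25000; existence NOT certified by the union bound.


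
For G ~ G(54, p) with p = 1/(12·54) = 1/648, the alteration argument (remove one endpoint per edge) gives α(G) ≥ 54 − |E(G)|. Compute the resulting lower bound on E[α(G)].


E[|E(G)|] = C(54, 2)·p = 1431 · (1/648) = 53/24.
E[α(G)] ≥ n − E[|E(G)|] = 54 − 53/24 = 1243/24.
Numerically: ≈ 51.79167.
(This is only a lower bound; the true E[α(G)] may be larger.)

E[α(G)] ≥ 1243/24 ≈ 51.79167.


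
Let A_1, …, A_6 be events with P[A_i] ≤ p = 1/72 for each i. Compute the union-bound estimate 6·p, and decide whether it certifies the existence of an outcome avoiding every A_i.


Union bound: P[∪_{i=1}^{6} A_i] ≤ Σ_i P[A_i] ≤ 6·p = 6·(1/72) = 1/12.
Numerically: 1/12 ≈ 0.083333.
Is 1/12 < 1? YES.
Since P[∪ A_i] ≤ 1/12 < 1, the complement has P[∩ A_i^c] ≥ 1 − 1/12 = 11/12 > 0, so some outcome avoids every A_i.

6·p = 1/12 ≈ 0.083333; existence CERTIFIED by the union bound.


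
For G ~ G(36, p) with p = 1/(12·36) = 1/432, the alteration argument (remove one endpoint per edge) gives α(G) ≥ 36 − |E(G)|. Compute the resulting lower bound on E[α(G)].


E[|E(G)|] = C(36, 2)·p = 630 · (1/432) = 35/24.
E[α(G)] ≥ n − E[|E(G)|] = 36 − 35/24 = 829/24.
Numerically: ≈ 34.5417.
(This is only a lower bound; the true E[α(G)] may be larger.)

E[α(G)] ≥ 829/24 ≈ 34.5417.


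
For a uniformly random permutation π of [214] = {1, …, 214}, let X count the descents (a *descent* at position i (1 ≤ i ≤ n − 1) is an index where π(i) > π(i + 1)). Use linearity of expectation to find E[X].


Write X = Σ X_I over i = 1, …, 213, with X_I the indicator of one descent.
There are 213 indicators.
For each fixed i, the pair (π(i), π(i+1)) is a uniformly random ordered pair of distinct values from {1, …, 214}; by symmetry P[π(i) > π(i+1)] = 1/2.
By linearity: E[X] = 213 · (1/2) = (214 − 1) · (1/2) = 213/2 ≈ 106.50000.

E[X] = 213/2 = 106.50000.


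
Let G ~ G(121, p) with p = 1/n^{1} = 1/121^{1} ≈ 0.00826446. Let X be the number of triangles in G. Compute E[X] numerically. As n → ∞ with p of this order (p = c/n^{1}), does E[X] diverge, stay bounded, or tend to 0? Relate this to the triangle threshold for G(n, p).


Number of potential triangles: C(121, 3) = 287980.
Each occurs with probability p³ ≈ (0.00826446)³ ≈ 5.64473930e-07.
By linearity: E[X] = C(121, 3)·p³ ≈ 287980 · 5.64473930e-07 ≈ 0.162557.
Here α = 1, so p = 1/n is exactly at the triangle threshold p ~ 1/n. Asymptotically E[X] → c³/6 = 1³/6 = 1/6 ≈ 0.166667, a bounded constant. In this regime the triangle count is asymptotically Poisson(c³/6).

E[X] ≈ 0.162557; in regime p = Θ(1/n^{1}) E[X] stays bounded (at the triangle threshold p ~ 1/n).


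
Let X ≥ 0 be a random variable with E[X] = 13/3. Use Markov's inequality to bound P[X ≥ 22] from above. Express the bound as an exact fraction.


μ = E[X] = 13/3, a = 22.
Markov: P[X ≥ 22] ≤ μ/a = (13/3)/22 = 13/66.
Numerically: ≈ 0.197.
(Since a = 22 > μ = 4.333, the bound 13/66 is < 1 and informative.)

P[X ≥ 22] ≤ 13/66 ≈ 0.197.


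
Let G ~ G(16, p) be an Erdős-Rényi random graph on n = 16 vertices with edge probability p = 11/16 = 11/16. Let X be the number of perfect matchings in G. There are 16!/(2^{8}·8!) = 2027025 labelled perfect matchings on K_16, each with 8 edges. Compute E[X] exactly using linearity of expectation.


K_16 has 16!/(2^{8}·8!) = 2027025 labelled perfect matchings.
For each such perfect matching H, let X_H = 1 if all 8 edges of H are present in G. Then P[X_H = 1] = p^{8} = (11/16)^{8} = 214358881/4294967296.
By linearity of expectation: E[X] = Σ_H E[X_H] = 2027025 · p^{8} = 2027025 · 214358881/4294967296 = 434510810759025/4294967296.
Numerically: E[X] ≈ 101167.

E[X] = 2027025 · (11/16)^{8} = 434510810759025/4294967296 ≈ 101167.


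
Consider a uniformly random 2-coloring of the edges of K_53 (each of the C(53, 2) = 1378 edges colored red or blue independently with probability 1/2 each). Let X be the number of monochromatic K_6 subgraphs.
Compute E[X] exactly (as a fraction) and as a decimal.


Let X = Σ_S X_S over the C(53, 6) = 22957480 subsets S of size 6, where X_S = 1 if the K_6 on S is monochromatic.
For a fixed S, the K_6 on S has C(6, 2) = 15 edges. P[all 15 edges red] = (1/2)^15, and likewise for blue, so P[monochromatic] = 2·(1/2)^15 = 2^{1 − 15} = 1/16384.
By linearity: E[X] = C(53, 6) · 2^{1 − 15} = 22957480 · 1/16384 = 2869685/2048.
Numerically: E[X] ≈ 1401.21338.

E[X] = C(53,6)·2^(1−C(6,2)) = 2869685/2048 ≈ 1401.21338.


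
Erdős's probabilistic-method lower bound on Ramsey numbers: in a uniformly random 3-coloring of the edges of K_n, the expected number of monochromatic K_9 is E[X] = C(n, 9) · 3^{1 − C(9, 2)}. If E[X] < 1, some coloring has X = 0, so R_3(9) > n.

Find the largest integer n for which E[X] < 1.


We need C(n, 9) · 3^{1 − 36} < 1, i.e. C(n, 9) < 3^{36 − 1} = 50031545098999707.
Check values of n near the boundary:
  n = 298: C(298, 9) = 45207677551849890; 45207677551849890 < 50031545098999707? YES
  n = 299: C(299, 9) = 46610674441390059; 46610674441390059 < 50031545098999707? YES
  n = 300: C(300, 9) = 48052241692154700; 48052241692154700 < 50031545098999707? YES
  n = 301: C(301, 9) = 49533303936090975; 49533303936090975 < 50031545098999707? YES
  n = 302: C(302, 9) = 51054804739588650; 51054804739588650 < 50031545098999707? NO
  n = 303: C(303, 9) = 52617706925494425; 52617706925494425 < 50031545098999707? NO
  n = 304: C(304, 9) = 54222992899492560; 54222992899492560 < 50031545098999707? NO
The largest n with C(n, 9) < 50031545098999707 is n = 301 (where E[X] = 16511101312030325/16677181699666569 ≈ 0.990). Hence R_3(9) > 301, i.e. R_3(9) ≥ 302.

Largest n = 301; hence R_3(9) > 301.


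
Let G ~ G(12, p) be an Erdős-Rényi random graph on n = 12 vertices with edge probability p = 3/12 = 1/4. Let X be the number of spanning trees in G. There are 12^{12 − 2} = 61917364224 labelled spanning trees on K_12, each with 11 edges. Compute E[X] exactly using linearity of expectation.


K_12 has 12^{12 − 2} = 61917364224 labelled spanning trees.
For each such spanning tree H, let X_H = 1 if all 11 edges of H are present in G. Then P[X_H = 1] = p^{11} = (1/4)^{11} = 1/4194304.
By linearity of expectation: E[X] = Σ_H E[X_H] = 61917364224 · p^{11} = 61917364224 · 1/4194304 = 59049/4.
Numerically: E[X] ≈ 14762.

E[X] = 61917364224 · (1/4)^{11} = 59049/4 ≈ 14762.


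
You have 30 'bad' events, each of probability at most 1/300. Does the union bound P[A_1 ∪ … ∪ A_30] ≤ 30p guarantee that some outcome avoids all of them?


Union bound: P[∪_{i=1}^{30} A_i] ≤ Σ_i P[A_i] ≤ 30·p = 30·(1/300) = 1/10.
Numerically: 1/10 ≈ 0.1000.
Is 1/10 < 1? YES.
Since P[∪ A_i] ≤ 1/10 < 1, the complement has P[∩ A_i^c] ≥ 1 − 1/10 = 9/10 > 0, so some outcome avoids every A_i.

30·p = 1/10 ≈ 0.1000; existence CERTIFIED by the union bound.


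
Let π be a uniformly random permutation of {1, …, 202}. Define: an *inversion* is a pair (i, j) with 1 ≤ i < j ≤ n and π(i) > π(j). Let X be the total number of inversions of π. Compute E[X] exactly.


Write X = Σ X_I over the C(202, 2) = 20301 pairs i < j, with X_I the indicator of one inversion.
There are 20301 indicators.
For each fixed pair i < j, the values π(i) and π(j) are two distinct elements of {1, …, 202} in uniformly random order; by symmetry P[π(i) > π(j)] = 1/2.
By linearity: E[X] = 20301 · (1/2) = C(202, 2) · (1/2) = 20301/2 = 20301/2 ≈ 10150.50000.

E[X] = 20301/2 = 10150.50000.


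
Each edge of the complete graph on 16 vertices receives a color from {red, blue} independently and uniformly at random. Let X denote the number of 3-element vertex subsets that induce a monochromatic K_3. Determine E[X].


Let X = Σ_S X_S over the C(16, 3) = 560 subsets S of size 3, where X_S = 1 if the K_3 on S is monochromatic.
For a fixed S, the K_3 on S has C(3, 2) = 3 edges. P[all 3 edges red] = (1/2)^3, and likewise for blue, so P[monochromatic] = 2·(1/2)^3 = 2^{1 − 3} = 1/4.
By linearity of expectation: E[X] = C(16, 3) · 2^{1 − 3} = 560 · 1/4 = 140.
Numerically: E[X] ≈ 140.00000.

E[X] = C(16,3)·2^(1−C(3,2)) = 140 ≈ 140.00000.


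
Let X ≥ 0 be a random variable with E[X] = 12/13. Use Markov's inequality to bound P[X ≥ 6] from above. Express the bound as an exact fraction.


μ = E[X] = 12/13, a = 6.
Markov: P[X ≥ 6] ≤ μ/a = (12/13)/6 = 2/13.
Numerically: ≈ 0.153846.
(Since a = 6 > μ = 0.923077, the bound 2/13 is < 1 and informative.)

P[X ≥ 6] ≤ 2/13 ≈ 0.153846.


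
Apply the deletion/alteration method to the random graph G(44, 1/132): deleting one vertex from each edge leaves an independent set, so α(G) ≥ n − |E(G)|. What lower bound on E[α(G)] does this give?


E[|E(G)|] = C(44, 2)·p = 946 · (1/132) = 43/6.
E[α(G)] ≥ n − E[|E(G)|] = 44 − 43/6 = 221/6.
Numerically: ≈ 36.833333.
(This is only a lower bound; the true E[α(G)] may be larger.)

E[α(G)] ≥ 221/6 ≈ 36.833333.


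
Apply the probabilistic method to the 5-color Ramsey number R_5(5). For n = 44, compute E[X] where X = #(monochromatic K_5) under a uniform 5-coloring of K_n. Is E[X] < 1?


E[X] = C(44, 5) · 5^{1 − 10} = 1086008 · 5^{−9} = 1086008/1953125.
As a reduced fraction: E[X] = 1086008/1953125 ≈ 0.5560361.
Is E[X] < 1? YES.
Since E[X] < 1, there exists a 5-coloring of K_{44} with no monochromatic K_5; hence R_5(5) > 44.

E[X] = 1086008/1953125 ≈ 0.5560361; E[X] < 1, so R_5(5) > 44.


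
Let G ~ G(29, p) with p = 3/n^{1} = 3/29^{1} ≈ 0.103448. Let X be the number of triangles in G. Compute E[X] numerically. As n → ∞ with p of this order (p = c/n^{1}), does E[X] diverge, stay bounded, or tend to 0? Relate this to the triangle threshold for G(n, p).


Number of potential triangles: C(29, 3) = 3654.
Each occurs with probability p³ ≈ (0.103448)³ ≈ 1.10705646e-03.
By linearity: E[X] = C(29, 3)·p³ ≈ 3654 · 1.10705646e-03 ≈ 4.045184.
Here α = 1, so p = 3/n is exactly at the triangle threshold p ~ 1/n. Asymptotically E[X] → c³/6 = 3³/6 = 9/2 ≈ 4.500000, a bounded constant. In this regime the triangle count is asymptotically Poisson(c³/6).

E[X] ≈ 4.045184; in regime p = Θ(1/n^{1}) E[X] stays bounded (at the triangle threshold p ~ 1/n).


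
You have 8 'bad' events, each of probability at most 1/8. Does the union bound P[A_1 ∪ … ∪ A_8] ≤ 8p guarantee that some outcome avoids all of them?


Union bound: P[∪_{i=1}^{8} A_i] ≤ Σ_i P[A_i] ≤ 8·p = 8·(1/8) = 1.
Numerically: 1 ≈ 1.000.
Is 1 < 1? NO.
Since the bound 1 is ≥ 1, the union bound is uninformative here; it does NOT by itself certify existence.

8·p = 1 ≈ 1.000; existence NOT certified by the union bound.


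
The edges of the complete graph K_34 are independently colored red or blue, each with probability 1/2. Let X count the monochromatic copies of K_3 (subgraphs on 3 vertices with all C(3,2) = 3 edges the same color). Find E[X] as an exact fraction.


Let X = Σ_S X_S over the C(34, 3) = 5984 subsets S of size 3, where X_S = 1 if the K_3 on S is monochromatic.
For a fixed S, the K_3 on S has C(3, 2) = 3 edges. P[all 3 edges red] = (1/2)^3, and likewise for blue, so P[monochromatic] = 2·(1/2)^3 = 2^{1 − 3} = 1/4.
By linearity of expectation: E[X] = C(34, 3) · 2^{1 − 3} = 5984 · 1/4 = 1496.
Numerically: E[X] ≈ 1496.0000.

E[X] = C(34,3)·2^(1−C(3,2)) = 1496 ≈ 1496.0000.


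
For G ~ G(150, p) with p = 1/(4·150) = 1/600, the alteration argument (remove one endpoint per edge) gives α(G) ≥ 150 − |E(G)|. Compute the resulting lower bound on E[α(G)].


E[|E(G)|] = C(150, 2)·p = 11175 · (1/600) = 149/8.
E[α(G)] ≥ n − E[|E(G)|] = 150 − 149/8 = 1051/8.
Numerically: ≈ 131.37500.
(This is only a lower bound; the true E[α(G)] may be larger.)

E[α(G)] ≥ 1051/8 ≈ 131.37500.


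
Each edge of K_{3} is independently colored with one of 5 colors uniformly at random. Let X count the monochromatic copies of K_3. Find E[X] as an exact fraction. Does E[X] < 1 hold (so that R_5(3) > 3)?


E[X] = C(3, 3) · 5^{1 − 3} = 1 · 5^{−2} = 1/25.
As a reduced fraction: E[X] = 1/25 ≈ 0.040.
Is E[X] < 1? YES.
Since E[X] < 1, there exists a 5-coloring of K_{3} with no monochromatic K_3; hence R_5(3) > 3.

E[X] = 1/25 ≈ 0.040; E[X] < 1, so R_5(3) > 3.


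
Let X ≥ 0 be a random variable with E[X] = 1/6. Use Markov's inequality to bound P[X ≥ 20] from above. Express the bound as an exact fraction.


μ = E[X] = 1/6, a = 20.
Markov: P[X ≥ 20] ≤ μ/a = (1/6)/20 = 1/120.
Numerically: ≈ 0.0083.
(Since a = 20 > μ = 0.1667, the bound 1/120 is < 1 and informative.)

P[X ≥ 20] ≤ 1/120 ≈ 0.0083.


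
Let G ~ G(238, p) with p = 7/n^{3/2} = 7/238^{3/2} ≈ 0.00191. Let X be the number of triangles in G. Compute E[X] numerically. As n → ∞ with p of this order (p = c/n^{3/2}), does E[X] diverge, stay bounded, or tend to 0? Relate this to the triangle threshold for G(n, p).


Number of potential triangles: C(238, 3) = 2218636.
Each occurs with probability p³ ≈ (0.00191)³ ≈ 6.92943e-09.
By linearity: E[X] = C(238, 3)·p³ ≈ 2218636 · 6.92943e-09 ≈ 0.015.
Since α = 3/2 > 1, p = c/n^{3/2} = o(1/n) is below the triangle threshold p ~ 1/n. Asymptotically E[X] ~ (c³/6)·n^{3(1−α)} = (7³/6)·n^{-1.5} → 0, so by Markov's inequality G has no triangles w.h.p.

E[X] ≈ 0.015; in regime p = Θ(1/n^{3/2}) E[X] tends to 0 (below the triangle threshold p ~ 1/n).


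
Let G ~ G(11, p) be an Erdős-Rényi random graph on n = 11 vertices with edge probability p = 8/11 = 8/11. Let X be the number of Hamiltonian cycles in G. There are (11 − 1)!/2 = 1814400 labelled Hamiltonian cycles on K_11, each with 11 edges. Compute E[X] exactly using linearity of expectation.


K_11 has (11 − 1)!/2 = 1814400 labelled Hamiltonian cycles.
For each such Hamiltonian cycle H, let X_H = 1 if all 11 edges of H are present in G. Then P[X_H = 1] = p^{11} = (8/11)^{11} = 8589934592/285311670611.
By linearity of expectation: E[X] = Σ_H E[X_H] = 1814400 · p^{11} = 1814400 · 8589934592/285311670611 = 15585577323724800/285311670611.
Numerically: E[X] ≈ 5.46e+04.

E[X] = 1814400 · (8/11)^{11} = 15585577323724800/285311670611 ≈ 5.46e+04.


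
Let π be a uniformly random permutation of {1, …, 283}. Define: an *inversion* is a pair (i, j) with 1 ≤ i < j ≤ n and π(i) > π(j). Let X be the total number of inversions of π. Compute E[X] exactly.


Write X = Σ X_I over the C(283, 2) = 39903 pairs i < j, with X_I the indicator of one inversion.
There are 39903 indicators.
For each fixed pair i < j, the values π(i) and π(j) are two distinct elements of {1, …, 283} in uniformly random order; by symmetry P[π(i) > π(j)] = 1/2.
By linearity: E[X] = 39903 · (1/2) = C(283, 2) · (1/2) = 39903/2 = 39903/2 ≈ 19951.500.

E[X] = 39903/2 = 19951.500.


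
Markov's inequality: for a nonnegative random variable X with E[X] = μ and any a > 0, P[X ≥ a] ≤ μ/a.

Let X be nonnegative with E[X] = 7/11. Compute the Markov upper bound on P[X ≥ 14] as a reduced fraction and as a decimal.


μ = E[X] = 7/11, a = 14.
Markov: P[X ≥ 14] ≤ μ/a = (7/11)/14 = 1/22.
Numerically: ≈ 0.045455.
(Since a = 14 > μ = 0.636364, the bound 1/22 is < 1 and informative.)

P[X ≥ 14] ≤ 1/22 ≈ 0.045455.


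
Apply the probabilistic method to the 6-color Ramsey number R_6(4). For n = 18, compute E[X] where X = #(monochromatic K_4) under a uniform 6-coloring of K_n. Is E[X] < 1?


E[X] = C(18, 4) · 6^{1 − 6} = 3060 · 6^{−5} = 3060/7776.
As a reduced fraction: E[X] = 85/216 ≈ 0.39352.
Is E[X] < 1? YES.
Since E[X] < 1, there exists a 6-coloring of K_{18} with no monochromatic K_4; hence R_6(4) > 18.

E[X] = 85/216 ≈ 0.39352; E[X] < 1, so R_6(4) > 18.


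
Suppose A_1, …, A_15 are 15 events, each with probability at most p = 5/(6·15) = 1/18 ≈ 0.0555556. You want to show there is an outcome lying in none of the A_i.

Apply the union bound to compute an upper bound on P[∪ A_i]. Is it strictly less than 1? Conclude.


Union bound: P[∪_{i=1}^{15} A_i] ≤ Σ_i P[A_i] ≤ 15·p = 15·(1/18) = 5/6.
Numerically: 5/6 ≈ 0.8333333.
Is 5/6 < 1? YES.
Since P[∪ A_i] ≤ 5/6 < 1, the complement has P[∩ A_i^c] ≥ 1 − 5/6 = 1/6 > 0, so some outcome avoids every A_i.

15·p = 5/6 ≈ 0.8333333; existence CERTIFIED by the union bound.


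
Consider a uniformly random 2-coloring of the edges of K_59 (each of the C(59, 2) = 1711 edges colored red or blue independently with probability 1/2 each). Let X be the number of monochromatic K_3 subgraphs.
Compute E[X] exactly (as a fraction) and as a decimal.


Let X = Σ_S X_S over the C(59, 3) = 32509 subsets S of size 3, where X_S = 1 if the K_3 on S is monochromatic.
For a fixed S, the K_3 on S has C(3, 2) = 3 edges. P[all 3 edges red] = (1/2)^3, and likewise for blue, so P[monochromatic] = 2·(1/2)^3 = 2^{1 − 3} = 1/4.
By linearity: E[X] = C(59, 3) · 2^{1 − 3} = 32509 · 1/4 = 32509/4.
Numerically: E[X] ≈ 8127.25000.

E[X] = C(59,3)·2^(1−C(3,2)) = 32509/4 ≈ 8127.25000.


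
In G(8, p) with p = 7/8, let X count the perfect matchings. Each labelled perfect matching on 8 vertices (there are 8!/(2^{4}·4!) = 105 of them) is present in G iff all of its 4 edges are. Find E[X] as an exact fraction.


K_8 has 8!/(2^{4}·4!) = 105 labelled perfect matchings.
For each such perfect matching H, let X_H = 1 if all 4 edges of H are present in G. Then P[X_H = 1] = p^{4} = (7/8)^{4} = 2401/4096.
Summing the indicators: E[X] = Σ_H E[X_H] = 105 · p^{4} = 105 · 2401/4096 = 252105/4096.
Numerically: E[X] ≈ 61.5491.

E[X] = 105 · (7/8)^{4} = 252105/4096 ≈ 61.5491.


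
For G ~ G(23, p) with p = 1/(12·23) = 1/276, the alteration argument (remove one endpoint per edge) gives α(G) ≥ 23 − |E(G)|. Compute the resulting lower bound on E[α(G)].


E[|E(G)|] = C(23, 2)·p = 253 · (1/276) = 11/12.
E[α(G)] ≥ n − E[|E(G)|] = 23 − 11/12 = 265/12.
Numerically: ≈ 22.083333.
(This is only a lower bound; the true E[α(G)] may be larger.)

E[α(G)] ≥ 265/12 ≈ 22.083333.


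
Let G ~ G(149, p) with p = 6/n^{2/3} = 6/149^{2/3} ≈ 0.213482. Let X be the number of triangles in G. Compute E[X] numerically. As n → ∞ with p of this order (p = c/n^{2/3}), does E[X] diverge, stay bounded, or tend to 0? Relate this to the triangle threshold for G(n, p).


Number of potential triangles: C(149, 3) = 540274.
Each occurs with probability p³ ≈ (0.213482)³ ≈ 9.72929147e-03.
By linearity: E[X] = C(149, 3)·p³ ≈ 540274 · 9.72929147e-03 ≈ 5256.483221.
Since α = 2/3 < 1, p = c/n^{2/3} ≫ 1/n is above the triangle threshold p ~ 1/n. Asymptotically E[X] ~ (c³/6)·n^{3(1−α)} = (6³/6)·n^{1} → ∞; triangles are abundant w.h.p.

E[X] ≈ 5256.483221; in regime p = Θ(1/n^{2/3}) E[X] diverges (above the triangle threshold p ~ 1/n).


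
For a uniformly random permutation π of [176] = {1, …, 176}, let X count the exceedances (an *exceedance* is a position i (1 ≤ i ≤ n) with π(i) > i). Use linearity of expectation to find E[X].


Write X = Σ_{i=1}^{176} X_i, where X_i = 1_{π(i) > i}.
For each fixed i, π(i) is uniform over {1, …, 176} (marginal of a uniform permutation), so P[π(i) > i] = (n − i)/n. Summing: Σ_{i=1}^{176} (n − i)/n = (0 + 1 + … + 175)/176 = 176(176 − 1)/(2·176) = (176 − 1)/2.
Hence E[X] = Σ_{i=1}^{176} (176 − i)/176 = 175/2 ≈ 87.5000.

E[X] = 175/2 = 87.5000.


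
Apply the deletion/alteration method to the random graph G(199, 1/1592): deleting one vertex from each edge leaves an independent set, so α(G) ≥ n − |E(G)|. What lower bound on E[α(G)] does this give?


E[|E(G)|] = C(199, 2)·p = 19701 · (1/1592) = 99/8.
E[α(G)] ≥ n − E[|E(G)|] = 199 − 99/8 = 1493/8.
Numerically: ≈ 186.6250.
(This is only a lower bound; the true E[α(G)] may be larger.)

E[α(G)] ≥ 1493/8 ≈ 186.6250.


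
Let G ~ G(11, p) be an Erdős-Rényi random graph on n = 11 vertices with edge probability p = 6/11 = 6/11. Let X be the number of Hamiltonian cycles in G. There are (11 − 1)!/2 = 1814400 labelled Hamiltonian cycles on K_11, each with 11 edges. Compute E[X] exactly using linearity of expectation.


K_11 has (11 − 1)!/2 = 1814400 labelled Hamiltonian cycles.
For each such Hamiltonian cycle H, let X_H = 1 if all 11 edges of H are present in G. Then P[X_H = 1] = p^{11} = (6/11)^{11} = 362797056/285311670611.
Summing the indicators: E[X] = Σ_H E[X_H] = 1814400 · p^{11} = 1814400 · 362797056/285311670611 = 658258978406400/285311670611.
Numerically: E[X] ≈ 2.31e+03.

E[X] = 1814400 · (6/11)^{11} = 658258978406400/285311670611 ≈ 2.31e+03.


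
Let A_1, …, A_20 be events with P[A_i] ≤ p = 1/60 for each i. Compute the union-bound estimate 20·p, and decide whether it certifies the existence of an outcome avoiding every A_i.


Union bound: P[∪_{i=1}^{20} A_i] ≤ Σ_i P[A_i] ≤ 20·p = 20·(1/60) = 1/3.
Numerically: 1/3 ≈ 0.3333.
Is 1/3 < 1? YES.
Since P[∪ A_i] ≤ 1/3 < 1, the complement has P[∩ A_i^c] ≥ 1 − 1/3 = 2/3 > 0, so some outcome avoids every A_i.

20·p = 1/3 ≈ 0.3333; existence CERTIFIED by the union bound.


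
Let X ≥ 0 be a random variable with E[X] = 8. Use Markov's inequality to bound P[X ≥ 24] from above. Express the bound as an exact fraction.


μ = E[X] = 8, a = 24.
Markov: P[X ≥ 24] ≤ μ/a = (8)/24 = 1/3.
Numerically: ≈ 0.333.
(Since a = 24 > μ = 8.000, the bound 1/3 is < 1 and informative.)

P[X ≥ 24] ≤ 1/3 ≈ 0.333.


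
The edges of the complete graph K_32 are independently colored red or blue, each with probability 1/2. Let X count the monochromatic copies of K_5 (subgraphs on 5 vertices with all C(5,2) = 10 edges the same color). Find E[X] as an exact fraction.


Let X = Σ_S X_S over the C(32, 5) = 201376 subsets S of size 5, where X_S = 1 if the K_5 on S is monochromatic.
For a fixed S, the K_5 on S has C(5, 2) = 10 edges. P[all 10 edges red] = (1/2)^10, and likewise for blue, so P[monochromatic] = 2·(1/2)^10 = 2^{1 − 10} = 1/512.
By linearity: E[X] = C(32, 5) · 2^{1 − 10} = 201376 · 1/512 = 6293/16.
Numerically: E[X] ≈ 393.31250.

E[X] = C(32,5)·2^(1−C(5,2)) = 6293/16 ≈ 393.31250.


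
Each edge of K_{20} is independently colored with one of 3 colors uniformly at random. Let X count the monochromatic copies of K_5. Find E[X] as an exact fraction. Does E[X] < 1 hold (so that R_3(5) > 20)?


E[X] = C(20, 5) · 3^{1 − 10} = 15504 · 3^{−9} = 15504/19683.
As a reduced fraction: E[X] = 5168/6561 ≈ 0.788.
Is E[X] < 1? YES.
Since E[X] < 1, there exists a 3-coloring of K_{20} with no monochromatic K_5; hence R_3(5) > 20.

E[X] = 5168/6561 ≈ 0.788; E[X] < 1, so R_3(5) > 20.


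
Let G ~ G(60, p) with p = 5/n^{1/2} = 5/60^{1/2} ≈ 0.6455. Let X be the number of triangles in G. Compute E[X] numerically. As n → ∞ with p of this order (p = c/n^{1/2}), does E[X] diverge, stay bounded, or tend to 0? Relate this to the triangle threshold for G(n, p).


Number of potential triangles: C(60, 3) = 34220.
Each occurs with probability p³ ≈ (0.6455)³ ≈ 2.689572e-01.
By linearity: E[X] = C(60, 3)·p³ ≈ 34220 · 2.689572e-01 ≈ 9203.7146.
Since α = 1/2 < 1, p = c/n^{1/2} ≫ 1/n is above the triangle threshold p ~ 1/n. Asymptotically E[X] ~ (c³/6)·n^{3(1−α)} = (5³/6)·n^{1.5} → ∞; triangles are abundant w.h.p.

E[X] ≈ 9203.7146; in regime p = Θ(1/n^{1/2}) E[X] diverges (above the triangle threshold p ~ 1/n).


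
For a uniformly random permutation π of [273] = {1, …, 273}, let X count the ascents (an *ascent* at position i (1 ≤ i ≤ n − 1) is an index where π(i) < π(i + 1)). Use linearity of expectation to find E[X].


Write X = Σ X_I over i = 1, …, 272, with X_I the indicator of one ascent.
There are 272 indicators.
For each fixed i, the pair (π(i), π(i+1)) is a uniformly random ordered pair of distinct values from {1, …, 273}; by symmetry P[π(i) < π(i+1)] = 1/2.
By linearity: E[X] = 272 · (1/2) = (273 − 1) · (1/2) = 136 ≈ 136.0000.

E[X] = 136 = 136.0000.


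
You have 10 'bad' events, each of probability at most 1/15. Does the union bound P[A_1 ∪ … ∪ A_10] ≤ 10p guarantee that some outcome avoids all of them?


Union bound: P[∪_{i=1}^{10} A_i] ≤ Σ_i P[A_i] ≤ 10·p = 10·(1/15) = 2/3.
Numerically: 2/3 ≈ 0.6666667.
Is 2/3 < 1? YES.
Since P[∪ A_i] ≤ 2/3 < 1, the complement has P[∩ A_i^c] ≥ 1 − 2/3 = 1/3 > 0, so some outcome avoids every A_i.

10·p = 2/3 ≈ 0.6666667; existence CERTIFIED by the union bound.


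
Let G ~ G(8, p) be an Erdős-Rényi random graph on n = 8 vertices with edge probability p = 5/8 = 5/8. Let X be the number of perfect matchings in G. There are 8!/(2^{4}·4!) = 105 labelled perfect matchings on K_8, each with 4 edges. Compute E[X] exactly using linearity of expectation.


K_8 has 8!/(2^{4}·4!) = 105 labelled perfect matchings.
For each such perfect matching H, let X_H = 1 if all 4 edges of H are present in G. Then P[X_H = 1] = p^{4} = (5/8)^{4} = 625/4096.
By linearity: E[X] = Σ_H E[X_H] = 105 · p^{4} = 105 · 625/4096 = 65625/4096.
Numerically: E[X] ≈ 16.0217.

E[X] = 105 · (5/8)^{4} = 65625/4096 ≈ 16.0217.


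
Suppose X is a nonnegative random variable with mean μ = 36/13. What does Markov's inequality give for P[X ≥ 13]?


μ = E[X] = 36/13, a = 13.
Markov: P[X ≥ 13] ≤ μ/a = (36/13)/13 = 36/169.
Numerically: ≈ 0.2130.
(Since a = 13 > μ = 2.7692, the bound 36/169 is < 1 and informative.)

P[X ≥ 13] ≤ 36/169 ≈ 0.2130.


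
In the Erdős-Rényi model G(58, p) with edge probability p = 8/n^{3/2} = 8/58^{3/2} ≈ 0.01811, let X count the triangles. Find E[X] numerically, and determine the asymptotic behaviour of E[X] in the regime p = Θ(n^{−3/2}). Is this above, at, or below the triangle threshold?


Number of potential triangles: C(58, 3) = 30856.
Each occurs with probability p³ ≈ (0.01811)³ ≈ 5.940787e-06.
By linearity: E[X] = C(58, 3)·p³ ≈ 30856 · 5.940787e-06 ≈ 0.1833.
Since α = 3/2 > 1, p = c/n^{3/2} = o(1/n) is below the triangle threshold p ~ 1/n. Asymptotically E[X] ~ (c³/6)·n^{3(1−α)} = (8³/6)·n^{-1.5} → 0, so by Markov's inequality G has no triangles w.h.p.

E[X] ≈ 0.1833; in regime p = Θ(1/n^{3/2}) E[X] tends to 0 (below the triangle threshold p ~ 1/n).


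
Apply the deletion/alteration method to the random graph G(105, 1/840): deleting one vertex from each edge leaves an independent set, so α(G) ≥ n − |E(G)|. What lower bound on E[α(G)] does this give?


E[|E(G)|] = C(105, 2)·p = 5460 · (1/840) = 13/2.
E[α(G)] ≥ n − E[|E(G)|] = 105 − 13/2 = 197/2.
Numerically: ≈ 98.500.
(This is only a lower bound; the true E[α(G)] may be larger.)

E[α(G)] ≥ 197/2 ≈ 98.500.


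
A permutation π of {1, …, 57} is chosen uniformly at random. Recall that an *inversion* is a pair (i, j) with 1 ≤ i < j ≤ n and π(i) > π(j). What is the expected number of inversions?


Write X = Σ X_I over the C(57, 2) = 1596 pairs i < j, with X_I the indicator of one inversion.
There are 1596 indicators.
For each fixed pair i < j, the values π(i) and π(j) are two distinct elements of {1, …, 57} in uniformly random order; by symmetry P[π(i) > π(j)] = 1/2.
By linearity: E[X] = 1596 · (1/2) = C(57, 2) · (1/2) = 1596/2 = 798 ≈ 798.000.

E[X] = 798 = 798.000.


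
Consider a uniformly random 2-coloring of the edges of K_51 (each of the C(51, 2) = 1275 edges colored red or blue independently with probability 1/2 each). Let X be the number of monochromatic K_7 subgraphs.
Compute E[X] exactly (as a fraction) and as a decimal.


Let X = Σ_S X_S over the C(51, 7) = 115775100 subsets S of size 7, where X_S = 1 if the K_7 on S is monochromatic.
For a fixed S, the K_7 on S has C(7, 2) = 21 edges. P[all 21 edges red] = (1/2)^21, and likewise for blue, so P[monochromatic] = 2·(1/2)^21 = 2^{1 − 21} = 1/1048576.
Summing: E[X] = C(51, 7) · 2^{1 − 21} = 115775100 · 1/1048576 = 28943775/262144.
Numerically: E[X] ≈ 110.411739.

E[X] = C(51,7)·2^(1−C(7,2)) = 28943775/262144 ≈ 110.411739.
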